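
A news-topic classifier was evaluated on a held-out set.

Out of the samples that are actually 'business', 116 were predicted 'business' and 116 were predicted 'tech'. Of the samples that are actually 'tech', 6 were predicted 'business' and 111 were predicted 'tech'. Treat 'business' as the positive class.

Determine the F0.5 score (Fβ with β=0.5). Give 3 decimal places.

Fβ = (1+β²)·TP / ((1+β²)·TP + β²·FN + FP), with β²=1/4
= 1.25·116 / (1.25·116 + 0.25·116 + 6) = 0.806

0.806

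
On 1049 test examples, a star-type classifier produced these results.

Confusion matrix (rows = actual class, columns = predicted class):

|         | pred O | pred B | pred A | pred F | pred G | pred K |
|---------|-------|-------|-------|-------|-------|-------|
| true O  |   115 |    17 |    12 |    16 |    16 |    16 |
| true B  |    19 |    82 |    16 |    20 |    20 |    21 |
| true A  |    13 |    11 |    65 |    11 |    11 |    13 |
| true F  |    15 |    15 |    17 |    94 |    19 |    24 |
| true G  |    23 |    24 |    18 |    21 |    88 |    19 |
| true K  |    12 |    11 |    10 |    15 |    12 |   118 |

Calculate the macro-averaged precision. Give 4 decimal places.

0.5313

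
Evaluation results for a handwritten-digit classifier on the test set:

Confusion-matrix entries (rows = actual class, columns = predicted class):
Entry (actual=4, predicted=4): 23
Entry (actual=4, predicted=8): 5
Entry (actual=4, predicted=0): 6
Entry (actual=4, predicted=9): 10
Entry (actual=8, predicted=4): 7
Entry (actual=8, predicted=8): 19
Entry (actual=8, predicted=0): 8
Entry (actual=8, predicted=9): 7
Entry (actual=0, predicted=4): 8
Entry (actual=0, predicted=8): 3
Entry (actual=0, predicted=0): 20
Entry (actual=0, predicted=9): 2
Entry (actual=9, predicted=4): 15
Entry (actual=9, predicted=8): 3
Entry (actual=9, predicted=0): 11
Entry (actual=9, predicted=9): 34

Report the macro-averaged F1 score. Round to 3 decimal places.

0.527

Per-class F1 score (2·TP/(2·TP+FP+FN)):
  4: TP=23, FP=7+8+15=30, FN=5+6+10=21 → 46/97 = 0.4742
  8: TP=19, FP=5+3+3=11, FN=7+8+7=22 → 38/71 = 0.5352
  0: TP=20, FP=6+8+11=25, FN=8+3+2=13 → 40/78 = 0.5128
  9: TP=34, FP=10+7+2=19, FN=15+3+11=29 → 68/116 = 0.5862
Macro-F1 score = mean = (0.4742 + 0.5352 + 0.5128 + 0.5862) / 4 = 0.527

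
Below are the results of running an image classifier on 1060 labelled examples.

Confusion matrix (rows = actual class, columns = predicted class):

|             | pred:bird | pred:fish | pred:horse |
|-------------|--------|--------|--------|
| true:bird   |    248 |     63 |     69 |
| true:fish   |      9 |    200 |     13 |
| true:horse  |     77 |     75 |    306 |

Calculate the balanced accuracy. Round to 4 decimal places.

Balanced accuracy = mean of per-class recall.
  bird: recall = 248/380 = 0.65263
  fish: recall = 200/222 = 0.90090
  horse: recall = 306/458 = 0.66812
Mean = (0.65263 + 0.90090 + 0.66812) / 3 = 0.7406

0.7406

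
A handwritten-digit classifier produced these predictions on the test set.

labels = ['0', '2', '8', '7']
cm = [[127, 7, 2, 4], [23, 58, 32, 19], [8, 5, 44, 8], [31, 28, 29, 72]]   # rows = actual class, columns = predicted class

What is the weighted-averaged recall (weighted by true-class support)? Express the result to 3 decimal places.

0.606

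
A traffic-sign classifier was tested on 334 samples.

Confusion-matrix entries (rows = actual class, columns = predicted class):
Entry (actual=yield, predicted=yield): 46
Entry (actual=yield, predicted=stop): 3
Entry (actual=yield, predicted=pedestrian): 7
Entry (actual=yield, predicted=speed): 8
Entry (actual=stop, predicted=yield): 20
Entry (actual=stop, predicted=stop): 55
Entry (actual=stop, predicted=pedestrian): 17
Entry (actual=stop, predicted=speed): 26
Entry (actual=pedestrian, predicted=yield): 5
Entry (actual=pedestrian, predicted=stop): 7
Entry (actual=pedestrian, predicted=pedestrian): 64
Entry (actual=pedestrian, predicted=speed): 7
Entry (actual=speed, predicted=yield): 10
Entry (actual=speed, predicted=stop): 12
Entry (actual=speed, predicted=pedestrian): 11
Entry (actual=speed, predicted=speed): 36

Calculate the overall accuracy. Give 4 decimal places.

0.6018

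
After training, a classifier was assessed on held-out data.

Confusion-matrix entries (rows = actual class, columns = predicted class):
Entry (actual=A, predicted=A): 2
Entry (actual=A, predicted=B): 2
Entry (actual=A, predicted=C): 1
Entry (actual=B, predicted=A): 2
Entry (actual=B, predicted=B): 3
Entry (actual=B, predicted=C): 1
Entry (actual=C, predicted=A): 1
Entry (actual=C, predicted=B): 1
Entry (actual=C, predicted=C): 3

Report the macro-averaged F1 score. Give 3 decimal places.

Per-class F1 score (2·TP/(2·TP+FP+FN)):
  A: TP=2, FP=2+1=3, FN=2+1=3 → 4/10 = 0.4000
  B: TP=3, FP=2+1=3, FN=2+1=3 → 6/12 = 0.5000
  C: TP=3, FP=1+1=2, FN=1+1=2 → 6/10 = 0.6000
Macro-F1 score = mean = (0.4000 + 0.5000 + 0.6000) / 3 = 0.500

0.500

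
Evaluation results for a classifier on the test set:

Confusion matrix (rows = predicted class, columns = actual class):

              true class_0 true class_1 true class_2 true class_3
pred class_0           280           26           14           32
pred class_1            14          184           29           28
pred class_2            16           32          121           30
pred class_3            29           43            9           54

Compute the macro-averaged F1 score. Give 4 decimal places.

Per-class F1 score (2·TP/(2·TP+FP+FN)):
  class_0: TP=280, FP=26+14+32=72, FN=14+16+29=59 → 560/691 = 0.81042
  class_1: TP=184, FP=14+29+28=71, FN=26+32+43=101 → 368/540 = 0.68148
  class_2: TP=121, FP=16+32+30=78, FN=14+29+9=52 → 242/372 = 0.65054
  class_3: TP=54, FP=29+43+9=81, FN=32+28+30=90 → 108/279 = 0.38710
Macro-F1 score = mean = (0.81042 + 0.68148 + 0.65054 + 0.38710) / 4 = 0.6324

0.6324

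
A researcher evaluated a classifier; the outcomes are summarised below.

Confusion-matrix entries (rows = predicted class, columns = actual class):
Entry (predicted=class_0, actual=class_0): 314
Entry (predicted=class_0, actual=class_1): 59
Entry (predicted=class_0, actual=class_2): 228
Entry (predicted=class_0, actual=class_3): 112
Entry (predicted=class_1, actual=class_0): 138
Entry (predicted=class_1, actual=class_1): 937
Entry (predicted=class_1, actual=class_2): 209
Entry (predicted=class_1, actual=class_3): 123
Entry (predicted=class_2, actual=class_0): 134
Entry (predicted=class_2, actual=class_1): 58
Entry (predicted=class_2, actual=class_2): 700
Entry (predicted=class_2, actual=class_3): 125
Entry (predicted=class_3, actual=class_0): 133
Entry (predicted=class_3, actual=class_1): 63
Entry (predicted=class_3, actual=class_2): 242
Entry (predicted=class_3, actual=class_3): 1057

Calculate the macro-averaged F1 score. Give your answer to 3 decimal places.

0.623

Per-class F1 score (2·TP/(2·TP+FP+FN)):
  class_0: TP=314, FP=59+228+112=399, FN=138+134+133=405 → 628/1432 = 0.4385
  class_1: TP=937, FP=138+209+123=470, FN=59+58+63=180 → 1874/2524 = 0.7425
  class_2: TP=700, FP=134+58+125=317, FN=228+209+242=679 → 1400/2396 = 0.5843
  class_3: TP=1057, FP=133+63+242=438, FN=112+123+125=360 → 2114/2912 = 0.7260
Macro-F1 score = mean = (0.4385 + 0.7425 + 0.5843 + 0.7260) / 4 = 0.623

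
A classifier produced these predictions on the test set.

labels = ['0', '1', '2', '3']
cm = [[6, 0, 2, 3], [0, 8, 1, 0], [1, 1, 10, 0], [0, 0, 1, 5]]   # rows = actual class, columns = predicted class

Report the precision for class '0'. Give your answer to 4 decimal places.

Treat '0' as positive and all other classes as negative.
precision = TP/(TP+FP).
0: TP=6, FP=0+1+0=1 → 6/7 = 0.85714

0.8571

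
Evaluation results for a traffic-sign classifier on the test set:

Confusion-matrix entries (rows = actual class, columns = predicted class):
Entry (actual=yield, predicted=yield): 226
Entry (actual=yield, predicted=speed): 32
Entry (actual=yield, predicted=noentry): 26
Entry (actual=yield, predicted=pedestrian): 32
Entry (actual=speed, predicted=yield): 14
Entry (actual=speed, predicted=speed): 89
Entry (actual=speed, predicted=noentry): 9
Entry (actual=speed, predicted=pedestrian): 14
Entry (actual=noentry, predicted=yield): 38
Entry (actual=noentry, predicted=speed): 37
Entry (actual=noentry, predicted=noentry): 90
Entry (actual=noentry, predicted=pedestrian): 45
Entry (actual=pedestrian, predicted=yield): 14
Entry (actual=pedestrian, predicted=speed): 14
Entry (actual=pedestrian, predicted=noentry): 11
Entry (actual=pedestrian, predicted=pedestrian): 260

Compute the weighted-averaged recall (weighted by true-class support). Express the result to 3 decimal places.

Per-class recall (TP/(TP+FN)):
  yield: TP=226, FN=32+26+32=90 → 226/316 = 0.7152
  speed: TP=89, FN=14+9+14=37 → 89/126 = 0.7063
  noentry: TP=90, FN=38+37+45=120 → 90/210 = 0.4286
  pedestrian: TP=260, FN=14+14+11=39 → 260/299 = 0.8696
Weighted-recall = Σ (supportᵢ/N)·recallᵢ with N=951: (316/951)·0.7152 + (126/951)·0.7063 + (210/951)·0.4286 + (299/951)·0.8696 = 0.699

0.699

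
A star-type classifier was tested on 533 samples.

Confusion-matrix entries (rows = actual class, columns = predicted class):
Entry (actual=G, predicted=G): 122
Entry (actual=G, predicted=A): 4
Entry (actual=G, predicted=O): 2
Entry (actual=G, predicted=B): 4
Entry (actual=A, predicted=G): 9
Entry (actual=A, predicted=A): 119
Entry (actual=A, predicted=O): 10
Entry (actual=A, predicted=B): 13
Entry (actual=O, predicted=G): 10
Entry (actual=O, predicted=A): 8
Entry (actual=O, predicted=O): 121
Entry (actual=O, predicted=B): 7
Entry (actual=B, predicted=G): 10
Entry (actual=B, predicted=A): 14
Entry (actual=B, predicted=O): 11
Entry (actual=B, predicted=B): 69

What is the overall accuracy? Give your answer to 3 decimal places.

Accuracy = trace / total = (122+119+121+69=431) / 533 = 431/533 = 0.809

0.809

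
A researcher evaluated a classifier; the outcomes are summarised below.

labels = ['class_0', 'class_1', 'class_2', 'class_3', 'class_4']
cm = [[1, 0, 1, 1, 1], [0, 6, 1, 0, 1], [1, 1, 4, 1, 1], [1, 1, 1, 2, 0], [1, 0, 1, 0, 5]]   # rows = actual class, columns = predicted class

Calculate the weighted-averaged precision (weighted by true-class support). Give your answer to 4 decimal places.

Per-class precision (TP/(TP+FP)):
  class_0: TP=1, FP=0+1+1+1=3 → 1/4 = 0.25000
  class_1: TP=6, FP=0+1+1+0=2 → 6/8 = 0.75000
  class_2: TP=4, FP=1+1+1+1=4 → 4/8 = 0.50000
  class_3: TP=2, FP=1+0+1+0=2 → 2/4 = 0.50000
  class_4: TP=5, FP=1+1+1+0=3 → 5/8 = 0.62500
Weighted-precision = Σ (supportᵢ/N)·precisionᵢ with N=32: (4/32)·0.25000 + (8/32)·0.75000 + (8/32)·0.50000 + (5/32)·0.50000 + (7/32)·0.62500 = 0.5586

0.5586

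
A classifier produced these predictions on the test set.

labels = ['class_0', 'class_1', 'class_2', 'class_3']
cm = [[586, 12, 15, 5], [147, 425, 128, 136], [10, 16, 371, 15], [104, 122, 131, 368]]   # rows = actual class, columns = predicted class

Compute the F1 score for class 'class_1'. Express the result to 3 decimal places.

0.602

Take TP from the diagonal, FP from the rest of the 'class_1' prediction marginal, FN from the rest of the 'class_1' actual marginal.
F1 score = 2·TP/(2·TP+FP+FN).
class_1: TP=425, FP=12+16+122=150, FN=147+128+136=411 → 850/1411 = 0.6024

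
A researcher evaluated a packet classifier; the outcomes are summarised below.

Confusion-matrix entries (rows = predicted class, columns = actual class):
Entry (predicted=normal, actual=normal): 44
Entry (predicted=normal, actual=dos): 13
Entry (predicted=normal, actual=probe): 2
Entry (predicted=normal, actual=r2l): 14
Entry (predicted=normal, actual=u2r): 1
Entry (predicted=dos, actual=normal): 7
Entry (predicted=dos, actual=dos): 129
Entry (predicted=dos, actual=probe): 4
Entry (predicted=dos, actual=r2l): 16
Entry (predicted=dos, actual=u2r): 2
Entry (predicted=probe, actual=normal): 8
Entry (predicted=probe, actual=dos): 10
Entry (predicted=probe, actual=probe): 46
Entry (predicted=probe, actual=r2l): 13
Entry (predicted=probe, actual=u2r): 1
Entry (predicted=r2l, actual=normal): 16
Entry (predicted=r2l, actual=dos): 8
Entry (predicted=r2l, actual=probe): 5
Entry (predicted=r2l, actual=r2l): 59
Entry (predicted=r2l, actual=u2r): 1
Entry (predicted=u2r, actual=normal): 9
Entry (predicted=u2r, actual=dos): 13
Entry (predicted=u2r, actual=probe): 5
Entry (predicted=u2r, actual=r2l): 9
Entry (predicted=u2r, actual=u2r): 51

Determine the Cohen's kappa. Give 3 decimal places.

Observed agreement pₒ = trace/N = 329/486 = 0.6770
Expected agreement pₑ = Σ (rowᵢ·colᵢ)/N² = (84·74 + 173·158 + 62·78 + 111·89 + 56·87)/486² = 0.2250
κ = (pₒ − pₑ)/(1 − pₑ) = (0.6770 − 0.2250)/(1 − 0.2250) = 0.583

0.583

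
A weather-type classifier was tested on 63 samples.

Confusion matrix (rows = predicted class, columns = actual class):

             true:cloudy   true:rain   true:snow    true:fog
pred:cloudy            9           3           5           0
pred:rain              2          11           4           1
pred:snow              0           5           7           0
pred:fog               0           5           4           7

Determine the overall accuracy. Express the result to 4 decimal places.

Accuracy = trace / total = (9+11+7+7=34) / 63 = 34/63 = 0.5397

0.5397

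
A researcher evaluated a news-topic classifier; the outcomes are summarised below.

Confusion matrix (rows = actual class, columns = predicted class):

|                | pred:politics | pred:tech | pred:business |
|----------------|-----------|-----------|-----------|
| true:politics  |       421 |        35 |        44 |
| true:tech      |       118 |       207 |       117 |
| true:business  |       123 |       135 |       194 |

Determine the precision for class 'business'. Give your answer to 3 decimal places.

0.546

precision = TP/(TP+FP).
business: TP=194, FP=44+117=161 → 194/355 = 0.5465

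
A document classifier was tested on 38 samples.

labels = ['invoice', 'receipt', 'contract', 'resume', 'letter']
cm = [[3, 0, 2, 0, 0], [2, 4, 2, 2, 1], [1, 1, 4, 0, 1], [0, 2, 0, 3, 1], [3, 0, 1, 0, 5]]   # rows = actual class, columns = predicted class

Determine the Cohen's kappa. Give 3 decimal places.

0.376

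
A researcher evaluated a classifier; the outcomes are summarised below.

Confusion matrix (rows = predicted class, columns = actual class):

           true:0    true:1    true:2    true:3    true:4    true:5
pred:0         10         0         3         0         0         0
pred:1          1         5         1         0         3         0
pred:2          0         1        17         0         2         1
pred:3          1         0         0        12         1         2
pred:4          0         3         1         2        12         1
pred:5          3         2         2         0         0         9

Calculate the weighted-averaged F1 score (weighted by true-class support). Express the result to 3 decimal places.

0.685

Per-class F1 score (2·TP/(2·TP+FP+FN)):
  0: TP=10, FP=0+3+0+0+0=3, FN=1+0+1+0+3=5 → 20/28 = 0.7143
  1: TP=5, FP=1+1+0+3+0=5, FN=0+1+0+3+2=6 → 10/21 = 0.4762
  2: TP=17, FP=0+1+0+2+1=4, FN=3+1+0+1+2=7 → 34/45 = 0.7556
  3: TP=12, FP=1+0+0+1+2=4, FN=0+0+0+2+0=2 → 24/30 = 0.8000
  4: TP=12, FP=0+3+1+2+1=7, FN=0+3+2+1+0=6 → 24/37 = 0.6486
  5: TP=9, FP=3+2+2+0+0=7, FN=0+0+1+2+1=4 → 18/29 = 0.6207
Weighted-F1 score = Σ (supportᵢ/N)·F1 scoreᵢ with N=95: (15/95)·0.7143 + (11/95)·0.4762 + (24/95)·0.7556 + (14/95)·0.8000 + (18/95)·0.6486 + (13/95)·0.6207 = 0.685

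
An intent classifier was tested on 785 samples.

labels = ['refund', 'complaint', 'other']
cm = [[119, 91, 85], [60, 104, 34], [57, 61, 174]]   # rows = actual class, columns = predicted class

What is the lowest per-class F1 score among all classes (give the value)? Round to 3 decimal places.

0.448

Per-class F1 score (2·TP/(2·TP+FP+FN)):
  refund: TP=119, FP=60+57=117, FN=91+85=176 → 238/531 = 0.4482
  complaint: TP=104, FP=91+61=152, FN=60+34=94 → 208/454 = 0.4581
  other: TP=174, FP=85+34=119, FN=57+61=118 → 348/585 = 0.5949
Lowest is class 'refund' with F1 score = 0.448.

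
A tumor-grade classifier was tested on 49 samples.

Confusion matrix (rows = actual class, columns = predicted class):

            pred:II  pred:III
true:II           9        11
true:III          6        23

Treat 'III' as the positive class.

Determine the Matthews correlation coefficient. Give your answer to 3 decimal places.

0.259

MCC = (TP·TN − FP·FN) / √((TP+FP)(TP+FN)(TN+FP)(TN+FN))
Numerator = 23·9 − 11·6 = 141
Denominator = √(34·29·20·15) = √295800 = 543.8750
MCC = 141 / 543.8750 = 0.259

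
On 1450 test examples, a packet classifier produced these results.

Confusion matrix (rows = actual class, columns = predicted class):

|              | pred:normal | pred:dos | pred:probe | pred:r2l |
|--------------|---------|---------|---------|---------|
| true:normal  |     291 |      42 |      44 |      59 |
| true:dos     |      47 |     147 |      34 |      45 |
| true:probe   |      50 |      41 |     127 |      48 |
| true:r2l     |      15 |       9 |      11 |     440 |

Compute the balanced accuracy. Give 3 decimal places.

0.652

Balanced accuracy = mean of per-class recall.
  normal: recall = 291/436 = 0.6674
  dos: recall = 147/273 = 0.5385
  probe: recall = 127/266 = 0.4774
  r2l: recall = 440/475 = 0.9263
Mean = (0.6674 + 0.5385 + 0.4774 + 0.9263) / 4 = 0.652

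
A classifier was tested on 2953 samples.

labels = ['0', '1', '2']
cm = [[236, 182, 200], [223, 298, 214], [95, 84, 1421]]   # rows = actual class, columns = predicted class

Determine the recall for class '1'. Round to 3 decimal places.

0.405

recall = TP/(TP+FN).
1: TP=298, FN=223+214=437 → 298/735 = 0.4054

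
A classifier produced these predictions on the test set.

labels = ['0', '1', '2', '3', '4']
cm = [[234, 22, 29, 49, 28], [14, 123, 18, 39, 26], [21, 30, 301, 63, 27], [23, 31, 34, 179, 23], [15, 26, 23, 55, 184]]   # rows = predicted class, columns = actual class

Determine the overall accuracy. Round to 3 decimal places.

Accuracy = trace / total = (234+123+301+179+184=1021) / 1617 = 1021/1617 = 0.631

0.631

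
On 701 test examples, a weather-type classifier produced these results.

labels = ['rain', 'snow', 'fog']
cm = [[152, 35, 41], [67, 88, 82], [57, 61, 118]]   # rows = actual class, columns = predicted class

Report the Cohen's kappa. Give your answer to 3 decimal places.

0.267

Observed agreement pₒ = trace/N = 358/701 = 0.5107
Expected agreement pₑ = Σ (rowᵢ·colᵢ)/N² = (228·276 + 237·184 + 236·241)/701² = 0.3325
κ = (pₒ − pₑ)/(1 − pₑ) = (0.5107 − 0.3325)/(1 − 0.3325) = 0.267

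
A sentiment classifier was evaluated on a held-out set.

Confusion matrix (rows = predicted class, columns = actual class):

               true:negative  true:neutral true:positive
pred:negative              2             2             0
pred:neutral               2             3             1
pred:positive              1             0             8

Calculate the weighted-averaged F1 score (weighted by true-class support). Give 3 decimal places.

0.682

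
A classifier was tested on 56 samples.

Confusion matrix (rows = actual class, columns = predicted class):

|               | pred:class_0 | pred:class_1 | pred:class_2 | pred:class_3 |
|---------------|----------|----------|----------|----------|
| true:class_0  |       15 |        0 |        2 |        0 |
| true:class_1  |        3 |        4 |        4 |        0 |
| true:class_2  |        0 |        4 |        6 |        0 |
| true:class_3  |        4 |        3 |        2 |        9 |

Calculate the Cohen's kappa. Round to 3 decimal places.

0.473

Observed agreement pₒ = trace/N = 34/56 = 0.6071
Expected agreement pₑ = Σ (rowᵢ·colᵢ)/N² = (17·22 + 11·11 + 10·14 + 18·9)/56² = 0.2541
κ = (pₒ − pₑ)/(1 − pₑ) = (0.6071 − 0.2541)/(1 − 0.2541) = 0.473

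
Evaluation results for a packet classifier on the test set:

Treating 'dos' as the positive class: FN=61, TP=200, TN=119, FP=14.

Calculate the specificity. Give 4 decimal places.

Specificity = TN/(TN+FP) = 119/(119+14) = 0.8947

0.8947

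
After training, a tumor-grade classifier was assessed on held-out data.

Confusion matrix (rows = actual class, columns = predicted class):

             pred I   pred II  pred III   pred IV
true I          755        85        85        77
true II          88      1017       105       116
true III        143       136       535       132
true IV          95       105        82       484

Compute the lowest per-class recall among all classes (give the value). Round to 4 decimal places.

Per-class recall (TP/(TP+FN)):
  I: TP=755, FN=85+85+77=247 → 755/1002 = 0.75349
  II: TP=1017, FN=88+105+116=309 → 1017/1326 = 0.76697
  III: TP=535, FN=143+136+132=411 → 535/946 = 0.56554
  IV: TP=484, FN=95+105+82=282 → 484/766 = 0.63185
Lowest is class 'III' with recall = 0.5655.

0.5655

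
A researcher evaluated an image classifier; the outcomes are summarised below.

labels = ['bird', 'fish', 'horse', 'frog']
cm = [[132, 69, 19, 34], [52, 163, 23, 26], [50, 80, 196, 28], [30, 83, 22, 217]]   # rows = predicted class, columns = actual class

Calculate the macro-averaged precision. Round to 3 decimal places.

0.577

Per-class precision (TP/(TP+FP)):
  bird: TP=132, FP=69+19+34=122 → 132/254 = 0.5197
  fish: TP=163, FP=52+23+26=101 → 163/264 = 0.6174
  horse: TP=196, FP=50+80+28=158 → 196/354 = 0.5537
  frog: TP=217, FP=30+83+22=135 → 217/352 = 0.6165
Macro-precision = mean = (0.5197 + 0.6174 + 0.5537 + 0.6165) / 4 = 0.577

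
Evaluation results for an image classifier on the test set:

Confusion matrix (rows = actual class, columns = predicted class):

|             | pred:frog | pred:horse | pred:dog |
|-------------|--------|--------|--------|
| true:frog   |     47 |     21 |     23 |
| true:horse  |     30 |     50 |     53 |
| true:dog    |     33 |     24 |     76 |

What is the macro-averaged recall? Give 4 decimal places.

0.4880

Per-class recall (TP/(TP+FN)):
  frog: TP=47, FN=21+23=44 → 47/91 = 0.51648
  horse: TP=50, FN=30+53=83 → 50/133 = 0.37594
  dog: TP=76, FN=33+24=57 → 76/133 = 0.57143
Macro-recall = mean = (0.51648 + 0.37594 + 0.57143) / 3 = 0.4880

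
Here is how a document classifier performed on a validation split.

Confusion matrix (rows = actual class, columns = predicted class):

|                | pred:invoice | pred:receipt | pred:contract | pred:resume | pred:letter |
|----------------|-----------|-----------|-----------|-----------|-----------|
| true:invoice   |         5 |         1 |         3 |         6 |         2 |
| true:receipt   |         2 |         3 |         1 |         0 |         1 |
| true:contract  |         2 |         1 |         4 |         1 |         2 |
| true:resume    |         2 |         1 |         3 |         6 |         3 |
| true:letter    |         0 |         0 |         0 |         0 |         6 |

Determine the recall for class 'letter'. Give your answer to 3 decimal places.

1.000

recall = TP/(TP+FN).
letter: TP=6, FN=0+0+0+0=0 → 6/6 = 1.0000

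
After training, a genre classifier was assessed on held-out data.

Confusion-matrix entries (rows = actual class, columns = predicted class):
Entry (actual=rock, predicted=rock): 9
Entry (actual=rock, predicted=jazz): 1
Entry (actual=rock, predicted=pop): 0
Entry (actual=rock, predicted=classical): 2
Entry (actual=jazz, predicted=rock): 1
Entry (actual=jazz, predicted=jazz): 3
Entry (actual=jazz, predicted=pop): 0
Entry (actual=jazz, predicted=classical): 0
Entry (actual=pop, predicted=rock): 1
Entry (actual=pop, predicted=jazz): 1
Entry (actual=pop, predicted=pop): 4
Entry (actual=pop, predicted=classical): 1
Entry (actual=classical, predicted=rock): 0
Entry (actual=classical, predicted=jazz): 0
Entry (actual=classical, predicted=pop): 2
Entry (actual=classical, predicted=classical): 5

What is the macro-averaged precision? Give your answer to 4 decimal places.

Per-class precision (TP/(TP+FP)):
  rock: TP=9, FP=1+1+0=2 → 9/11 = 0.81818
  jazz: TP=3, FP=1+1+0=2 → 3/5 = 0.60000
  pop: TP=4, FP=0+0+2=2 → 4/6 = 0.66667
  classical: TP=5, FP=2+0+1=3 → 5/8 = 0.62500
Macro-precision = mean = (0.81818 + 0.60000 + 0.66667 + 0.62500) / 4 = 0.6775

0.6775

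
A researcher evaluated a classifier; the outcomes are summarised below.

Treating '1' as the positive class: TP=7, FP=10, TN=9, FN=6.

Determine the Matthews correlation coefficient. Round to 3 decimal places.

MCC = (TP·TN − FP·FN) / √((TP+FP)(TP+FN)(TN+FP)(TN+FN))
Numerator = 7·9 − 10·6 = 3
Denominator = √(17·13·19·15) = √62985 = 250.9681
MCC = 3 / 250.9681 = 0.012

0.012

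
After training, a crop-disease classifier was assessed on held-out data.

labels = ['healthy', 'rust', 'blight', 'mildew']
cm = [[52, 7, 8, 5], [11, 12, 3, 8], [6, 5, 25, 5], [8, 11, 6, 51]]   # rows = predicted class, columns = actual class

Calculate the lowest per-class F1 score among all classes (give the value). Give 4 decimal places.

Per-class F1 score (2·TP/(2·TP+FP+FN)):
  healthy: TP=52, FP=7+8+5=20, FN=11+6+8=25 → 104/149 = 0.69799
  rust: TP=12, FP=11+3+8=22, FN=7+5+11=23 → 24/69 = 0.34783
  blight: TP=25, FP=6+5+5=16, FN=8+3+6=17 → 50/83 = 0.60241
  mildew: TP=51, FP=8+11+6=25, FN=5+8+5=18 → 102/145 = 0.70345
Lowest is class 'rust' with F1 score = 0.3478.

0.3478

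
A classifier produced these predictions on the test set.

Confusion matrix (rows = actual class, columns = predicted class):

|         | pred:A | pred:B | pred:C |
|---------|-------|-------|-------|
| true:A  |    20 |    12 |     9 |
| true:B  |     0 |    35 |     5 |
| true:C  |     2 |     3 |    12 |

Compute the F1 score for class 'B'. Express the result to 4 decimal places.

Treat 'B' as positive and all other classes as negative.
F1 score = 2·TP/(2·TP+FP+FN).
B: TP=35, FP=12+3=15, FN=0+5=5 → 70/90 = 0.77778

0.7778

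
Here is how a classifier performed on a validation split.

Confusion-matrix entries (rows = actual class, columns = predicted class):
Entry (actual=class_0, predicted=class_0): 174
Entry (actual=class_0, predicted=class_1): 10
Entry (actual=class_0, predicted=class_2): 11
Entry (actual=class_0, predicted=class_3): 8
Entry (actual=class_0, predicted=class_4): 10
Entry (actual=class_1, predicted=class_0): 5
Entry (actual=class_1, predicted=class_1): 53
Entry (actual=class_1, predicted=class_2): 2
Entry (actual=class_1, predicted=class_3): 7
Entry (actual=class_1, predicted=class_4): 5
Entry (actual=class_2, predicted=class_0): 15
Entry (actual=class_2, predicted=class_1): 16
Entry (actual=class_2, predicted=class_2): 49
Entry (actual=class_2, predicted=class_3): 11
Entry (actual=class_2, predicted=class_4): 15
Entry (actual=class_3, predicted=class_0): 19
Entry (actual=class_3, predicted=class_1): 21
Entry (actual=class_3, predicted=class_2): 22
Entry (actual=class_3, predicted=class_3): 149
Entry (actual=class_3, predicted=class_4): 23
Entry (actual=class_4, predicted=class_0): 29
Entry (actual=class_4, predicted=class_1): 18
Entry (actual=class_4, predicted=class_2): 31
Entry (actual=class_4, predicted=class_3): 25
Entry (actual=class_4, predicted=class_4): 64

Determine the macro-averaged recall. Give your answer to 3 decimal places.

Per-class recall (TP/(TP+FN)):
  class_0: TP=174, FN=10+11+8+10=39 → 174/213 = 0.8169
  class_1: TP=53, FN=5+2+7+5=19 → 53/72 = 0.7361
  class_2: TP=49, FN=15+16+11+15=57 → 49/106 = 0.4623
  class_3: TP=149, FN=19+21+22+23=85 → 149/234 = 0.6368
  class_4: TP=64, FN=29+18+31+25=103 → 64/167 = 0.3832
Macro-recall = mean = (0.8169 + 0.7361 + 0.4623 + 0.6368 + 0.3832) / 5 = 0.607

0.607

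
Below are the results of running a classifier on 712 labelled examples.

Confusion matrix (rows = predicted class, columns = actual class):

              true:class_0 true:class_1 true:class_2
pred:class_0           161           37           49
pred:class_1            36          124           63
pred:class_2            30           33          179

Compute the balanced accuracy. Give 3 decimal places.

Balanced accuracy = mean of per-class recall.
  class_0: recall = 161/227 = 0.7093
  class_1: recall = 124/194 = 0.6392
  class_2: recall = 179/291 = 0.6151
Mean = (0.7093 + 0.6392 + 0.6151) / 3 = 0.655

0.655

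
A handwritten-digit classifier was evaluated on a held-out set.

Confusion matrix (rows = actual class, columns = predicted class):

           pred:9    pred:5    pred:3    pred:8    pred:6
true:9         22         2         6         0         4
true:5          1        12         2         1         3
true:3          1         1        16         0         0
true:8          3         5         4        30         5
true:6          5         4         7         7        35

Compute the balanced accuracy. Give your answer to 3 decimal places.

Balanced accuracy = mean of per-class recall.
  9: recall = 22/34 = 0.6471
  5: recall = 12/19 = 0.6316
  3: recall = 16/18 = 0.8889
  8: recall = 30/47 = 0.6383
  6: recall = 35/58 = 0.6034
Mean = (0.6471 + 0.6316 + 0.8889 + 0.6383 + 0.6034) / 5 = 0.682

0.682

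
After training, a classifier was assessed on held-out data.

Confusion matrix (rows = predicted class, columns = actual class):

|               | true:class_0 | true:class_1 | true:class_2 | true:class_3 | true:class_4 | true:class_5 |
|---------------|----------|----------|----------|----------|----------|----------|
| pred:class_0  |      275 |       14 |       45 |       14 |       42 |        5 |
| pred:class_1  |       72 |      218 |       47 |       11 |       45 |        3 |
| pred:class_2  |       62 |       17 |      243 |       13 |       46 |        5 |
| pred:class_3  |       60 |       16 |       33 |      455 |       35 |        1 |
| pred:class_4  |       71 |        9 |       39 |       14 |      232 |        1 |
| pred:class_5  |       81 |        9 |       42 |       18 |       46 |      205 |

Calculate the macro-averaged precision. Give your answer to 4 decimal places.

Per-class precision (TP/(TP+FP)):
  class_0: TP=275, FP=14+45+14+42+5=120 → 275/395 = 0.69620
  class_1: TP=218, FP=72+47+11+45+3=178 → 218/396 = 0.55051
  class_2: TP=243, FP=62+17+13+46+5=143 → 243/386 = 0.62953
  class_3: TP=455, FP=60+16+33+35+1=145 → 455/600 = 0.75833
  class_4: TP=232, FP=71+9+39+14+1=134 → 232/366 = 0.63388
  class_5: TP=205, FP=81+9+42+18+46=196 → 205/401 = 0.51122
Macro-precision = mean = (0.69620 + 0.55051 + 0.62953 + 0.75833 + 0.63388 + 0.51122) / 6 = 0.6299

0.6299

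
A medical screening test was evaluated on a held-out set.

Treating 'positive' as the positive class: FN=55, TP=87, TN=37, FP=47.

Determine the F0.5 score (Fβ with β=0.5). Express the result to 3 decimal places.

0.642

Fβ = (1+β²)·TP / ((1+β²)·TP + β²·FN + FP), with β²=1/4
= 1.25·87 / (1.25·87 + 0.25·55 + 47) = 0.642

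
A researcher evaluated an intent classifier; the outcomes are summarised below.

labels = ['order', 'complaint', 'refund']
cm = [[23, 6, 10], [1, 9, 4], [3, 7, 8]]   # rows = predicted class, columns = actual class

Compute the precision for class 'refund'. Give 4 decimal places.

0.4444

precision = TP/(TP+FP).
refund: TP=8, FP=3+7=10 → 8/18 = 0.44444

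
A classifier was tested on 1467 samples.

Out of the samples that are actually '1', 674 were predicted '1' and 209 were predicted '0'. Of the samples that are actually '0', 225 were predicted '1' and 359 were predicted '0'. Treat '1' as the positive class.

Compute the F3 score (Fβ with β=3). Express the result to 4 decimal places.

0.7619

Fβ = (1+β²)·TP / ((1+β²)·TP + β²·FN + FP), with β²=9
= 10·674 / (10·674 + 9·209 + 225) = 0.7619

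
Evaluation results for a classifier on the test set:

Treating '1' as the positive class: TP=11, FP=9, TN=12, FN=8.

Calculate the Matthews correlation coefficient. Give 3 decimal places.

MCC = (TP·TN − FP·FN) / √((TP+FP)(TP+FN)(TN+FP)(TN+FN))
Numerator = 11·12 − 9·8 = 60
Denominator = √(20·19·21·20) = √159600 = 399.4997
MCC = 60 / 399.4997 = 0.150

0.150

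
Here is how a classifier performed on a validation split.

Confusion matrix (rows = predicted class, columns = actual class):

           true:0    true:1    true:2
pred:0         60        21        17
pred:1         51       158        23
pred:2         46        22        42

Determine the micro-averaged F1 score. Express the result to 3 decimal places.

0.591

Micro-averaging pools counts across classes: ΣTP=260, ΣFP=180, ΣFN=180.
Micro-F1 score = 2·TP/(2·TP+FP+FN) on pooled counts = 0.591 (equals overall accuracy in single-label multiclass).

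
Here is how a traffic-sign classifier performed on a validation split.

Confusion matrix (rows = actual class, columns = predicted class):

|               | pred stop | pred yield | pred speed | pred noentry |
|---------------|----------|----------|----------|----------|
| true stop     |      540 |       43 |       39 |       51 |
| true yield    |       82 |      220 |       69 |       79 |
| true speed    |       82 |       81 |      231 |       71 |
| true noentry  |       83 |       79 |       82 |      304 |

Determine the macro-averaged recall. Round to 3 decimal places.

0.586

Per-class recall (TP/(TP+FN)):
  stop: TP=540, FN=43+39+51=133 → 540/673 = 0.8024
  yield: TP=220, FN=82+69+79=230 → 220/450 = 0.4889
  speed: TP=231, FN=82+81+71=234 → 231/465 = 0.4968
  noentry: TP=304, FN=83+79+82=244 → 304/548 = 0.5547
Macro-recall = mean = (0.8024 + 0.4889 + 0.4968 + 0.5547) / 4 = 0.586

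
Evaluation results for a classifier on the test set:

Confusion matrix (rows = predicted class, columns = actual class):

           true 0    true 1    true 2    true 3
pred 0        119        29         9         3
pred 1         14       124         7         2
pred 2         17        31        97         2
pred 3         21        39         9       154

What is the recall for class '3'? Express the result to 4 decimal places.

0.9565

recall = TP/(TP+FN).
3: TP=154, FN=3+2+2=7 → 154/161 = 0.95652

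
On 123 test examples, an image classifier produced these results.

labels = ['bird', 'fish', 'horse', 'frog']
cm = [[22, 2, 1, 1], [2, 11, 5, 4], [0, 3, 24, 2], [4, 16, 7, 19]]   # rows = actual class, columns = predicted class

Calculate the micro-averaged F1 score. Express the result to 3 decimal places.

Micro-averaging pools counts across classes: ΣTP=76, ΣFP=47, ΣFN=47.
Micro-F1 score = 2·TP/(2·TP+FP+FN) on pooled counts = 0.618 (equals overall accuracy in single-label multiclass).

0.618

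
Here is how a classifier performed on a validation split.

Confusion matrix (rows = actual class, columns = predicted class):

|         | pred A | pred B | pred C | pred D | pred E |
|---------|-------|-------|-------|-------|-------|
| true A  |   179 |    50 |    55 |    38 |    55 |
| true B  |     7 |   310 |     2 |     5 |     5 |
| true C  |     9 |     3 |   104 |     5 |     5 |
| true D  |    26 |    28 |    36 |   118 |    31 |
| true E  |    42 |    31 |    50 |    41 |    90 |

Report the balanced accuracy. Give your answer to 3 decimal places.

0.618

Balanced accuracy = mean of per-class recall.
  A: recall = 179/377 = 0.4748
  B: recall = 310/329 = 0.9422
  C: recall = 104/126 = 0.8254
  D: recall = 118/239 = 0.4937
  E: recall = 90/254 = 0.3543
Mean = (0.4748 + 0.9422 + 0.8254 + 0.4937 + 0.3543) / 5 = 0.618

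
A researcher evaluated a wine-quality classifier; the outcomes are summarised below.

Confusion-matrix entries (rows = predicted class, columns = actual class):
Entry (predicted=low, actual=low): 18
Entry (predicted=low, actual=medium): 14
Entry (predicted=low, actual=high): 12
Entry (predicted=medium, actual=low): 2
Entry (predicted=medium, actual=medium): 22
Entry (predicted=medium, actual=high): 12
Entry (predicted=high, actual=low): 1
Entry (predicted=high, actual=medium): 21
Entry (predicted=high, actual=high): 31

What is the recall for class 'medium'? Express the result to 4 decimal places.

0.3860

recall = TP/(TP+FN).
medium: TP=22, FN=14+21=35 → 22/57 = 0.38596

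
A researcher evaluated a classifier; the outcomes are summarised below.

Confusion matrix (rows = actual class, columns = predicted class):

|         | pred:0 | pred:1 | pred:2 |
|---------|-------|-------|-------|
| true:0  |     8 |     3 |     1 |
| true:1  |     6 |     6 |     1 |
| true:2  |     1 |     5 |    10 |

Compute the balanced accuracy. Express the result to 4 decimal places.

Balanced accuracy = mean of per-class recall.
  0: recall = 8/12 = 0.66667
  1: recall = 6/13 = 0.46154
  2: recall = 10/16 = 0.62500
Mean = (0.66667 + 0.46154 + 0.62500) / 3 = 0.5844

0.5844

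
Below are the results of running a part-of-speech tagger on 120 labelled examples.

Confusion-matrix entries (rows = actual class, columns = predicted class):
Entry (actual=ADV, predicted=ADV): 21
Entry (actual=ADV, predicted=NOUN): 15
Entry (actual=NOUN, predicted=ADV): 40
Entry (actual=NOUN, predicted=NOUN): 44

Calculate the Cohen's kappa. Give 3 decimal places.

0.089

Observed agreement pₒ = trace/N = 65/120 = 0.5417
Expected agreement pₑ = Σ (rowᵢ·colᵢ)/N² = (36·61 + 84·59)/120² = 0.4967
κ = (pₒ − pₑ)/(1 − pₑ) = (0.5417 − 0.4967)/(1 − 0.4967) = 0.089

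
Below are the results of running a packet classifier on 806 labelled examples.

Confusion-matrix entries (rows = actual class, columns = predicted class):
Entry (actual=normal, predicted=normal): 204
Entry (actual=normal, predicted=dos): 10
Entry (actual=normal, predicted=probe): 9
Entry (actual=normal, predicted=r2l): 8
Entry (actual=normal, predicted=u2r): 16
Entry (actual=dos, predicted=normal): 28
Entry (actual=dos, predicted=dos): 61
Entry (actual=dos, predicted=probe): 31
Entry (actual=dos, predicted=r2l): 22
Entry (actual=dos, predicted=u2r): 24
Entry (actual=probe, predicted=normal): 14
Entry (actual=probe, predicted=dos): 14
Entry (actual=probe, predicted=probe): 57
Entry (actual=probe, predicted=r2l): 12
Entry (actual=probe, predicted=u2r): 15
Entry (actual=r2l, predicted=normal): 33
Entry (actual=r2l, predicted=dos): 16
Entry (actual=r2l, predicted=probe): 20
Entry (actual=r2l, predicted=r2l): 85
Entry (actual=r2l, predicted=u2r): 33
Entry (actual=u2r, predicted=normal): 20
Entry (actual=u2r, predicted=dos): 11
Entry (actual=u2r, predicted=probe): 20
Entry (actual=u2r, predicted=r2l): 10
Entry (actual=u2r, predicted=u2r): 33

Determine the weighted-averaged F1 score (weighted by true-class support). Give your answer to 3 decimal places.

Per-class F1 score (2·TP/(2·TP+FP+FN)):
  normal: TP=204, FP=28+14+33+20=95, FN=10+9+8+16=43 → 408/546 = 0.7473
  dos: TP=61, FP=10+14+16+11=51, FN=28+31+22+24=105 → 122/278 = 0.4388
  probe: TP=57, FP=9+31+20+20=80, FN=14+14+12+15=55 → 114/249 = 0.4578
  r2l: TP=85, FP=8+22+12+10=52, FN=33+16+20+33=102 → 170/324 = 0.5247
  u2r: TP=33, FP=16+24+15+33=88, FN=20+11+20+10=61 → 66/215 = 0.3070
Weighted-F1 score = Σ (supportᵢ/N)·F1 scoreᵢ with N=806: (247/806)·0.7473 + (166/806)·0.4388 + (112/806)·0.4578 + (187/806)·0.5247 + (94/806)·0.3070 = 0.541

0.541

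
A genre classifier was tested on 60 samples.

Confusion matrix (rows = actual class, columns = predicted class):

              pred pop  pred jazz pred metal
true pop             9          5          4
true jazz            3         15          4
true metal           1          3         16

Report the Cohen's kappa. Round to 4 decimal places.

0.4958

Observed agreement pₒ = trace/N = 40/60 = 0.66667
Expected agreement pₑ = Σ (rowᵢ·colᵢ)/N² = (18·13 + 22·23 + 20·24)/60² = 0.33889
κ = (pₒ − pₑ)/(1 − pₑ) = (0.66667 − 0.33889)/(1 − 0.33889) = 0.4958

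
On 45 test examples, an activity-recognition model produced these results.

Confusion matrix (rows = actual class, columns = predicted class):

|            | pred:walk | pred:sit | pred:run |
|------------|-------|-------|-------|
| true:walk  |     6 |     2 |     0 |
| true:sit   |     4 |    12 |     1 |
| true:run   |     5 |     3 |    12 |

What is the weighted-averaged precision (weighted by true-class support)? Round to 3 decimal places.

Per-class precision (TP/(TP+FP)):
  walk: TP=6, FP=4+5=9 → 6/15 = 0.4000
  sit: TP=12, FP=2+3=5 → 12/17 = 0.7059
  run: TP=12, FP=0+1=1 → 12/13 = 0.9231
Weighted-precision = Σ (supportᵢ/N)·precisionᵢ with N=45: (8/45)·0.4000 + (17/45)·0.7059 + (20/45)·0.9231 = 0.748

0.748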